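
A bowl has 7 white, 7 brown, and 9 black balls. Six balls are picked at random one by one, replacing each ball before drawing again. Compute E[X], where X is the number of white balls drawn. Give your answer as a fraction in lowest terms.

By linearity of expectation, E[X] = Σ P(draw i is white); each independent draw has P(white) = 7/23.
E[X] = 6 · 7/23 = 42/23 ≈ 1.8261.

42/23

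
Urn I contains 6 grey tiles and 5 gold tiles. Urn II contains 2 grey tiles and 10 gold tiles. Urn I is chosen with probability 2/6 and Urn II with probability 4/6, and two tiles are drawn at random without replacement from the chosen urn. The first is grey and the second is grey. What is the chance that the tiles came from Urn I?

9/10

P(E | Urn I) = 3/11; P(E | Urn II) = 1/66.
P(E) = 1/3·3/11 + 2/3·1/66 = 10/99.
By Bayes' rule, P(Urn I | E) = 1/11 / 10/99 = 9/10 ≈ 0.9000.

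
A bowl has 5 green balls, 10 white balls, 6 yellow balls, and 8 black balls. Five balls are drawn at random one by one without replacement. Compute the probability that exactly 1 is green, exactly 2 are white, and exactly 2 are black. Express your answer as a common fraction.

Unordered draws without replacement: count favorable combinations over C(29,5).
Favorable = C(5,1) · C(10,2) · C(6,0) · C(8,2) = 6300; total = C(29,5) = 118755.
P = 6300/118755 = 20/377 ≈ 0.0531.

20/377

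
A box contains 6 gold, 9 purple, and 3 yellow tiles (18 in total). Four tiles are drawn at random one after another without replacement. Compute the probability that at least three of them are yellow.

Sum the hypergeometric tail for j = 3,…,3 yellow tiles.
Favorable = C(3,3)·C(15,1) = 15; total = C(18,4) = 3060.
P = 15/3060 = 1/204 ≈ 0.0049.

1/204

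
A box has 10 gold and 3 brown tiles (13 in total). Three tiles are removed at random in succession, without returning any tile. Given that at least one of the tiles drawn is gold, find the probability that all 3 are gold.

8/19

P(all 3 gold) = C(10,3)/C(13,3) = 60/143; P(at least one gold) = 1 − C(3,3)/C(13,3) = 285/286.
Since 'all 3 gold' ⊆ 'at least one gold', P(all 3 | at least one) = 60/143 / 285/286 = 8/19 ≈ 0.4211.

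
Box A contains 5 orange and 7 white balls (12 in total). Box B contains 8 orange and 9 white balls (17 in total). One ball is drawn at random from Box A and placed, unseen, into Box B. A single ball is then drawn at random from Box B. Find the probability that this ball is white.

115/216

Condition on how many of the transferred balls are white (from Box A: 7 white of 12; then Box B has 18 total).
  0 white: C(7,0)C(5,1)/C(12,1) = 5/12; then P = 9/18
  1 white: C(7,1)C(5,0)/C(12,1) = 7/12; then P = 10/18
P(white from Box B) = 115/216 ≈ 0.5324.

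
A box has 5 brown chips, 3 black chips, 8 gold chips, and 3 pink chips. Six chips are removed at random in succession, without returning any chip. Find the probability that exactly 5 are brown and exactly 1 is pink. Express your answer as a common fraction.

Unordered draws without replacement: count favorable combinations over C(19,6).
Favorable = C(5,5) · C(3,0) · C(8,0) · C(3,1) = 3; total = C(19,6) = 27132.
P = 3/27132 = 1/9044 ≈ 0.0001.

1/9044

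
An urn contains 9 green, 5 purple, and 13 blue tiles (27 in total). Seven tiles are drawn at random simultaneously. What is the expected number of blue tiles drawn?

By linearity of expectation, E[X] = Σ P(draw i is blue); by symmetry each draw (even without replacement) has P(blue) = 13/27.
E[X] = 7 · 13/27 = 91/27 ≈ 3.3704.

91/27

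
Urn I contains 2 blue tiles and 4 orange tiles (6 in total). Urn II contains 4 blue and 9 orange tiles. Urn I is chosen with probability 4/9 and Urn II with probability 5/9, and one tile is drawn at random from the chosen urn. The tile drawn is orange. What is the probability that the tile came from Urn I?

104/239

P(orange | Urn I) = 2/3; P(orange | Urn II) = 9/13.
P(orange) = 4/9·2/3 + 5/9·9/13 = 239/351.
By Bayes' rule, P(Urn I | orange) = 8/27 / 239/351 = 104/239 ≈ 0.4351.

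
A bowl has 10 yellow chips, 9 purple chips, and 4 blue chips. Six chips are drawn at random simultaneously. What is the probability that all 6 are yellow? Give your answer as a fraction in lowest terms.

10/4807

Unordered draws without replacement: count favorable combinations over C(23,6).
Favorable = C(10,6) · C(9,0) · C(4,0) = 210; total = C(23,6) = 100947.
P = 210/100947 = 10/4807 ≈ 0.0021.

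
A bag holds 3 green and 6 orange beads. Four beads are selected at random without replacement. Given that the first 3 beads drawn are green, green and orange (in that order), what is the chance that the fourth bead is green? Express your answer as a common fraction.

After removing 2 green, 1 orange, the bag has 1 green out of 6 remaining.
P(fourth is green | given) = 1/6 ≈ 0.1667.

1/6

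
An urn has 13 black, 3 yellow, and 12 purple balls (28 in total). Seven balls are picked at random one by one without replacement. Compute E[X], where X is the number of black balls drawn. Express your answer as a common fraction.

By linearity of expectation, E[X] = Σ P(draw i is black); by symmetry each draw (even without replacement) has P(black) = 13/28.
E[X] = 7 · 13/28 = 13/4 ≈ 3.2500.

13/4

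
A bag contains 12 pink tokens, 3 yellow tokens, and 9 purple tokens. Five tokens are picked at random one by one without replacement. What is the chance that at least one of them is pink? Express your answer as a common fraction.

158/161

Use the complement: P(at least one pink) = 1 − P(no pink).
P(none) = C(12,5)/C(24,5) = 792/42504.
So P = 1 − 792/42504 = 158/161 ≈ 0.9814.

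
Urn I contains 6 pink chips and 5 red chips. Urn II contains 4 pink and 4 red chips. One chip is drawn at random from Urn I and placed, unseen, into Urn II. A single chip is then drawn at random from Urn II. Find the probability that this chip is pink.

Condition on how many of the transferred chips are pink (from Urn I: 6 pink of 11; then Urn II has 9 total).
  0 pink: C(6,0)C(5,1)/C(11,1) = 5/11; then P = 4/9
  1 pink: C(6,1)C(5,0)/C(11,1) = 6/11; then P = 5/9
P(pink from Urn II) = 50/99 ≈ 0.5051.

50/99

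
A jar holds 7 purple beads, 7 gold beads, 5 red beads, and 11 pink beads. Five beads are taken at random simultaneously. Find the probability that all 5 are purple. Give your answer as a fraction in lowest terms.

1/6786

Unordered draws without replacement: count favorable combinations over C(30,5).
Favorable = C(7,5) · C(7,0) · C(5,0) · C(11,0) = 21; total = C(30,5) = 142506.
P = 21/142506 = 1/6786 ≈ 0.0001.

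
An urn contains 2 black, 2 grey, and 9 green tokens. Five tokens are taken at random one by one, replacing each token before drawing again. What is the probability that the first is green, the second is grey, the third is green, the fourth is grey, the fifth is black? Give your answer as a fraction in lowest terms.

648/371293

Multiply the conditional probability of each draw in order, with replacement (the composition resets each draw).
P = (9/13) · (2/13) · (9/13) · (2/13) · (2/13) = 648/371293 ≈ 0.0017.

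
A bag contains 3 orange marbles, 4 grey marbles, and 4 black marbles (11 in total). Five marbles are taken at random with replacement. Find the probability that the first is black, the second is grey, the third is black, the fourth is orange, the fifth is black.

Multiply the conditional probability of each draw in order, with replacement (the composition resets each draw).
P = (4/11) · (4/11) · (4/11) · (3/11) · (4/11) = 768/161051 ≈ 0.0048.

768/161051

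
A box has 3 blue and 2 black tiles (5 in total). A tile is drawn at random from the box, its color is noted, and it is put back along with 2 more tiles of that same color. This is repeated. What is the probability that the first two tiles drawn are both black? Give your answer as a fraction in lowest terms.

After a black draw the box holds 4 black out of 7.
P = (2/5)·(4/7) = 8/35 ≈ 0.2286.

8/35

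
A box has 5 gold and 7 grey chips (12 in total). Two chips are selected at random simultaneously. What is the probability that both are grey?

7/22

Unordered draws without replacement: count favorable combinations over C(12,2).
Favorable = C(5,0) · C(7,2) = 21; total = C(12,2) = 66.
P = 21/66 = 7/22 ≈ 0.3182.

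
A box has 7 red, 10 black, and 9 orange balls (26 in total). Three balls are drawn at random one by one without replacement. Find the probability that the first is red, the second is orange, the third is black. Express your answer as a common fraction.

Multiply the conditional probability of each draw in order, without replacement, so each draw removes one from its color and from the total.
P = (7/26) · (9/25) · (10/24) = 21/520 ≈ 0.0404.

21/520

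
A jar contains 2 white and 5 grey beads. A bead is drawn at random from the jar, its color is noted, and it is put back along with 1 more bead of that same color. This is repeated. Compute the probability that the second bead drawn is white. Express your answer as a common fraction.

Condition on the first draw. If first is white (prob 2/7), second-white has prob (3)/(8); if not (prob 5/7), it has prob 2/(8).
P = (2/7)·(3/8) + (5/7)·(2/8) = 2/7 ≈ 0.2857.

2/7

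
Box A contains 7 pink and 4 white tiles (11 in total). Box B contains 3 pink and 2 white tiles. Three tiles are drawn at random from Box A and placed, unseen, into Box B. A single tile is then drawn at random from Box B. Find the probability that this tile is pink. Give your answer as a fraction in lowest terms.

27/44

Condition on how many of the transferred tiles are pink (from Box A: 7 pink of 11; then Box B has 8 total).
  0 pink: C(7,0)C(4,3)/C(11,3) = 4/165; then P = 3/8
  1 pink: C(7,1)C(4,2)/C(11,3) = 14/55; then P = 4/8
  2 pink: C(7,2)C(4,1)/C(11,3) = 28/55; then P = 5/8
  3 pink: C(7,3)C(4,0)/C(11,3) = 7/33; then P = 6/8
P(pink from Box B) = 27/44 ≈ 0.6136.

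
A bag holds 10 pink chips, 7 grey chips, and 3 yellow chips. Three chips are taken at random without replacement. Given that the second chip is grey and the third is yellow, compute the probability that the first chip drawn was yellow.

1/9

P(first=yellow and the second chip is grey and the third is yellow) = (3/20)·(7/19)·(2/18) = 7/1140.
P(E) = Σ over first color = 7/228 + 7/380 + 7/1140 = 21/380.
By Bayes, P(first=yellow | E) = 7/1140 / 21/380 = 1/9 ≈ 0.1111.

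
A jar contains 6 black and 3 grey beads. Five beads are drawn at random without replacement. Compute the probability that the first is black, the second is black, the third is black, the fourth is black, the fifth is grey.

1/14

Multiply the conditional probability of each draw in order, without replacement, so each draw removes one from its color and from the total.
P = (6/9) · (5/8) · (4/7) · (3/6) · (3/5) = 1/14 ≈ 0.0714.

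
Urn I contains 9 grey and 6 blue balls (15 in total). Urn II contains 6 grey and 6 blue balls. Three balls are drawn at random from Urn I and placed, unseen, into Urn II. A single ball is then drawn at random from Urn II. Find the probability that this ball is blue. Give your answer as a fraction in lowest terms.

Condition on how many of the transferred balls are blue (from Urn I: 6 blue of 15; then Urn II has 15 total).
  0 blue: C(6,0)C(9,3)/C(15,3) = 12/65; then P = 6/15
  1 blue: C(6,1)C(9,2)/C(15,3) = 216/455; then P = 7/15
  2 blue: C(6,2)C(9,1)/C(15,3) = 27/91; then P = 8/15
  3 blue: C(6,3)C(9,0)/C(15,3) = 4/91; then P = 9/15
P(blue from Urn II) = 12/25 ≈ 0.4800.

12/25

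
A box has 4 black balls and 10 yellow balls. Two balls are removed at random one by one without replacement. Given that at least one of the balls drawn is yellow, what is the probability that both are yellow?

P(both yellow) = C(10,2)/C(14,2) = 45/91; P(at least one yellow) = 1 − C(4,2)/C(14,2) = 85/91.
Since 'both yellow' ⊆ 'at least one yellow', P(both | at least one) = 45/91 / 85/91 = 9/17 ≈ 0.5294.

9/17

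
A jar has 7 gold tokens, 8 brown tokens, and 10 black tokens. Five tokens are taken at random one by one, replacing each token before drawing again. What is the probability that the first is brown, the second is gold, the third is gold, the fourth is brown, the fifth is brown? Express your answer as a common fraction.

25088/9765625

Multiply the conditional probability of each draw in order, with replacement (the composition resets each draw).
P = (8/25) · (7/25) · (7/25) · (8/25) · (8/25) = 25088/9765625 ≈ 0.0026.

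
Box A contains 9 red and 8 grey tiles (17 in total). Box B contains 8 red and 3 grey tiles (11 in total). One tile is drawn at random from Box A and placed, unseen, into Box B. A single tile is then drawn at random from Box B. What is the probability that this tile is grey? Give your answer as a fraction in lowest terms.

Condition on how many of the transferred tiles are grey (from Box A: 8 grey of 17; then Box B has 12 total).
  0 grey: C(8,0)C(9,1)/C(17,1) = 9/17; then P = 3/12
  1 grey: C(8,1)C(9,0)/C(17,1) = 8/17; then P = 4/12
P(grey from Box B) = 59/204 ≈ 0.2892.

59/204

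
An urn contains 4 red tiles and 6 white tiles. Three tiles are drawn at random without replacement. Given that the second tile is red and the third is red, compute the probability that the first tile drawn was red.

P(first=red and the second tile is red and the third is red) = (4/10)·(3/9)·(2/8) = 1/30.
P(E) = Σ over first color = 1/30 + 1/10 = 2/15.
By Bayes, P(first=red | E) = 1/30 / 2/15 = 1/4 ≈ 0.2500.

1/4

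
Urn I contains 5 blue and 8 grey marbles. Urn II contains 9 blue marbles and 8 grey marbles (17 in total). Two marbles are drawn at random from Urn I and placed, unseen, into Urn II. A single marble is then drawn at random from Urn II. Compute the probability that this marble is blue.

Condition on how many of the transferred marbles are blue (from Urn I: 5 blue of 13; then Urn II has 19 total).
  0 blue: C(5,0)C(8,2)/C(13,2) = 14/39; then P = 9/19
  1 blue: C(5,1)C(8,1)/C(13,2) = 20/39; then P = 10/19
  2 blue: C(5,2)C(8,0)/C(13,2) = 5/39; then P = 11/19
P(blue from Urn II) = 127/247 ≈ 0.5142.

127/247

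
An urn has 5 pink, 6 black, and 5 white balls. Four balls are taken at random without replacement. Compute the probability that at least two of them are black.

89/182

Sum the hypergeometric tail for j = 2,…,4 black balls.
Favorable = C(6,2)·C(10,2) + C(6,3)·C(10,1) + C(6,4)·C(10,0) = 890; total = C(16,4) = 1820.
P = 890/1820 = 89/182 ≈ 0.4890.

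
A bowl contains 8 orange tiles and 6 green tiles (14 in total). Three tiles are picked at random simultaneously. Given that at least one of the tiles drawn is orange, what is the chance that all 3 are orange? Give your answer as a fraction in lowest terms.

7/43

P(all 3 orange) = C(8,3)/C(14,3) = 2/13; P(at least one orange) = 1 − C(6,3)/C(14,3) = 86/91.
Since 'all 3 orange' ⊆ 'at least one orange', P(all 3 | at least one) = 2/13 / 86/91 = 7/43 ≈ 0.1628.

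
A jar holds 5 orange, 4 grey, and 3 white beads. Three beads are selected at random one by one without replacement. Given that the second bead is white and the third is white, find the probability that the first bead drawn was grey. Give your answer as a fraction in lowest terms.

P(first=grey and the second bead is white and the third is white) = (4/12)·(3/11)·(2/10) = 1/55.
P(E) = Σ over first color = 1/44 + 1/55 + 1/220 = 1/22.
By Bayes, P(first=grey | E) = 1/55 / 1/22 = 2/5 ≈ 0.4000.

2/5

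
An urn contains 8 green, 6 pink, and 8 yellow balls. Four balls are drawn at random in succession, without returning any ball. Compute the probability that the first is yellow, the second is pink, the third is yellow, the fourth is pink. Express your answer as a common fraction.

Multiply the conditional probability of each draw in order, without replacement, so each draw removes one from its color and from the total.
P = (8/22) · (6/21) · (7/20) · (5/19) = 2/209 ≈ 0.0096.

2/209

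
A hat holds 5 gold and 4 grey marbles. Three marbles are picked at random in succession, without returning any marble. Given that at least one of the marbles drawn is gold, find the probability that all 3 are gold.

1/8

P(all 3 gold) = C(5,3)/C(9,3) = 5/42; P(at least one gold) = 1 − C(4,3)/C(9,3) = 20/21.
Since 'all 3 gold' ⊆ 'at least one gold', P(all 3 | at least one) = 5/42 / 20/21 = 1/8 ≈ 0.1250.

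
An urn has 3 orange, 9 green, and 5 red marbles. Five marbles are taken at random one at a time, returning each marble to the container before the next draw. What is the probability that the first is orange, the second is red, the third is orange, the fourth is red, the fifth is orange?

Multiply the conditional probability of each draw in order, with replacement (the composition resets each draw).
P = (3/17) · (5/17) · (3/17) · (5/17) · (3/17) = 675/1419857 ≈ 0.0005.

675/1419857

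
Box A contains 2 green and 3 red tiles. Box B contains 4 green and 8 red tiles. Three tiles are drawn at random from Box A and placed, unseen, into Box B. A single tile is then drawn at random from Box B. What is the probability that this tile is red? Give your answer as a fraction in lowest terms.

Condition on how many of the transferred tiles are red (from Box A: 3 red of 5; then Box B has 15 total).
  1 red: C(3,1)C(2,2)/C(5,3) = 3/10; then P = 9/15
  2 red: C(3,2)C(2,1)/C(5,3) = 3/5; then P = 10/15
  3 red: C(3,3)C(2,0)/C(5,3) = 1/10; then P = 11/15
P(red from Box B) = 49/75 ≈ 0.6533.

49/75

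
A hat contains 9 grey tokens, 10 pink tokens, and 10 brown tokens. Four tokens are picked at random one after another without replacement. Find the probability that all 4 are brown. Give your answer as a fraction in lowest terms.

Multiply the conditional probability of each draw in order, without replacement, so each draw removes one from its color and from the total.
P = (10/29) · (9/28) · (8/27) · (7/26) = 10/1131 ≈ 0.0088.

10/1131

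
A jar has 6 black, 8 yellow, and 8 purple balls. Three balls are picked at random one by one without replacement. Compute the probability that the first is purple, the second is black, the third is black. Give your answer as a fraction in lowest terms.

Multiply the conditional probability of each draw in order, without replacement, so each draw removes one from its color and from the total.
P = (8/22) · (6/21) · (5/20) = 2/77 ≈ 0.0260.

2/77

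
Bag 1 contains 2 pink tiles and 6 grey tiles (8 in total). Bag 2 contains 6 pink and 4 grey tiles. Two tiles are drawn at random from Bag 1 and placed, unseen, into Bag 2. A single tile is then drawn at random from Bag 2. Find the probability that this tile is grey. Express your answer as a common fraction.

11/24

Condition on how many of the transferred tiles are grey (from Bag 1: 6 grey of 8; then Bag 2 has 12 total).
  0 grey: C(6,0)C(2,2)/C(8,2) = 1/28; then P = 4/12
  1 grey: C(6,1)C(2,1)/C(8,2) = 3/7; then P = 5/12
  2 grey: C(6,2)C(2,0)/C(8,2) = 15/28; then P = 6/12
P(grey from Bag 2) = 11/24 ≈ 0.4583.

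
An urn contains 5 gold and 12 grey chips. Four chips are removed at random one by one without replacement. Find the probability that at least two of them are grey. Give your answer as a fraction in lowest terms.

451/476

Sum the hypergeometric tail for j = 2,…,4 grey chips.
Favorable = C(12,2)·C(5,2) + C(12,3)·C(5,1) + C(12,4)·C(5,0) = 2255; total = C(17,4) = 2380.
P = 2255/2380 = 451/476 ≈ 0.9475.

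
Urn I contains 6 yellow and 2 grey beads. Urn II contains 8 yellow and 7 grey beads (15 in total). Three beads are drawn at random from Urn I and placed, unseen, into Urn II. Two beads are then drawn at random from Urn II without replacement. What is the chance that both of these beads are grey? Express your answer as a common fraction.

41/238

Condition on how many of the transferred beads are grey (from Urn I: 2 grey of 8; then Urn II has 18 total).
  0 grey: C(2,0)C(6,3)/C(8,3) = 5/14; then P = C(7,2)/C(18,2) = 7/51
  1 grey: C(2,1)C(6,2)/C(8,3) = 15/28; then P = C(8,2)/C(18,2) = 28/153
  2 grey: C(2,2)C(6,1)/C(8,3) = 3/28; then P = C(9,2)/C(18,2) = 4/17
P(both grey) = 41/238 ≈ 0.1723.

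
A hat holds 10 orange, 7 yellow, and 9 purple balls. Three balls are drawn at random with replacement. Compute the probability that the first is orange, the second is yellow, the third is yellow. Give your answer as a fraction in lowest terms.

Multiply the conditional probability of each draw in order, with replacement (the composition resets each draw).
P = (10/26) · (7/26) · (7/26) = 245/8788 ≈ 0.0279.

245/8788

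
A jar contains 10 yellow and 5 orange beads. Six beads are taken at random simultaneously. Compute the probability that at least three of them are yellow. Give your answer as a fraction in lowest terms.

Sum the hypergeometric tail for j = 3,…,6 yellow beads.
Favorable = C(10,3)·C(5,3) + C(10,4)·C(5,2) + C(10,5)·C(5,1) + C(10,6)·C(5,0) = 4770; total = C(15,6) = 5005.
P = 4770/5005 = 954/1001 ≈ 0.9530.

954/1001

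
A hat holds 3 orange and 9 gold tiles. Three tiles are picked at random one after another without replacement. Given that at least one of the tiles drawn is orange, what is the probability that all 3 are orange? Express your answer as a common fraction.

P(all 3 orange) = C(3,3)/C(12,3) = 1/220; P(at least one orange) = 1 − C(9,3)/C(12,3) = 34/55.
Since 'all 3 orange' ⊆ 'at least one orange', P(all 3 | at least one) = 1/220 / 34/55 = 1/136 ≈ 0.0074.

1/136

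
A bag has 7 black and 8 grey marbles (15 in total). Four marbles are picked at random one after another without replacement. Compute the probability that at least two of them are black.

Sum the hypergeometric tail for j = 2,…,4 black marbles.
Favorable = C(7,2)·C(8,2) + C(7,3)·C(8,1) + C(7,4)·C(8,0) = 903; total = C(15,4) = 1365.
P = 903/1365 = 43/65 ≈ 0.6615.

43/65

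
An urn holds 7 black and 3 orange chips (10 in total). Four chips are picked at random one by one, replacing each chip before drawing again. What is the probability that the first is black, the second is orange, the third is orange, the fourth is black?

Multiply the conditional probability of each draw in order, with replacement (the composition resets each draw).
P = (7/10) · (3/10) · (3/10) · (7/10) = 441/10000 ≈ 0.0441.

441/10000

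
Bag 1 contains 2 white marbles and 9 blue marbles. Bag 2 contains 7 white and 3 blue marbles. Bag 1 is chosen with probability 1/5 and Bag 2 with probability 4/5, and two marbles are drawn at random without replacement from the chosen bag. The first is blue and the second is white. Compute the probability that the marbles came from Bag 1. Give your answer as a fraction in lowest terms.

P(E | Bag 1) = 9/55; P(E | Bag 2) = 7/30.
P(E) = 1/5·9/55 + 4/5·7/30 = 181/825.
By Bayes' rule, P(Bag 1 | E) = 9/275 / 181/825 = 27/181 ≈ 0.1492.

27/181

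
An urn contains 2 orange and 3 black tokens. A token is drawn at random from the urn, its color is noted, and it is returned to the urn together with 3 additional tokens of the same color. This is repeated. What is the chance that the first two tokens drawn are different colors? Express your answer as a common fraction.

Either black then orange, or orange then black; after the first draw the total is 8.
P = (3/5)·(2/8) + (2/5)·(3/8) = 3/10 ≈ 0.3000.

3/10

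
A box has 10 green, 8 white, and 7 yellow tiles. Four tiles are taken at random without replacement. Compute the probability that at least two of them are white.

Sum the hypergeometric tail for j = 2,…,4 white tiles.
Favorable = C(8,2)·C(17,2) + C(8,3)·C(17,1) + C(8,4)·C(17,0) = 4830; total = C(25,4) = 12650.
P = 4830/12650 = 21/55 ≈ 0.3818.

21/55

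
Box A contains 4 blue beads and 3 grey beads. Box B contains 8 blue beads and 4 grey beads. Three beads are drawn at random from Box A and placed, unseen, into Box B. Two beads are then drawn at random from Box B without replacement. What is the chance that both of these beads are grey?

27/245

Condition on how many of the transferred beads are grey (from Box A: 3 grey of 7; then Box B has 15 total).
  0 grey: C(3,0)C(4,3)/C(7,3) = 4/35; then P = C(4,2)/C(15,2) = 2/35
  1 grey: C(3,1)C(4,2)/C(7,3) = 18/35; then P = C(5,2)/C(15,2) = 2/21
  2 grey: C(3,2)C(4,1)/C(7,3) = 12/35; then P = C(6,2)/C(15,2) = 1/7
  3 grey: C(3,3)C(4,0)/C(7,3) = 1/35; then P = C(7,2)/C(15,2) = 1/5
P(both grey) = 27/245 ≈ 0.1102.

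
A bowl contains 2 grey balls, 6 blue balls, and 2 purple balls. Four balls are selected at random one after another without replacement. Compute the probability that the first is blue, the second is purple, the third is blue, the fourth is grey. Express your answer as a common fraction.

Multiply the conditional probability of each draw in order, without replacement, so each draw removes one from its color and from the total.
P = (6/10) · (2/9) · (5/8) · (2/7) = 1/42 ≈ 0.0238.

1/42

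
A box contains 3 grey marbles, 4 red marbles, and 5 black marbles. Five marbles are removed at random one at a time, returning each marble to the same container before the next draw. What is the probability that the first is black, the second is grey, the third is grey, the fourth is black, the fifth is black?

125/27648

Multiply the conditional probability of each draw in order, with replacement (the composition resets each draw).
P = (5/12) · (3/12) · (3/12) · (5/12) · (5/12) = 125/27648 ≈ 0.0045.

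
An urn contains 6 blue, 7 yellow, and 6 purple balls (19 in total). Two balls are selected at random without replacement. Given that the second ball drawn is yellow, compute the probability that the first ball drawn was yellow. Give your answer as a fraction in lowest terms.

1/3

P(first=yellow and the second ball drawn is yellow) = (7/19)·(6/18) = 7/57.
P(the second ball drawn is yellow) = Σ over first color = 7/57 + 7/57 + 7/57 = 7/19.
By Bayes, P(first=yellow | the second ball drawn is yellow) = 7/57 / 7/19 = 1/3 ≈ 0.3333.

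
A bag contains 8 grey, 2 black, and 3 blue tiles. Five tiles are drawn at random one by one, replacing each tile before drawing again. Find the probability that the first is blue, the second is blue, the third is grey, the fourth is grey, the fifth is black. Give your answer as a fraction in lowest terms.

1152/371293

Multiply the conditional probability of each draw in order, with replacement (the composition resets each draw).
P = (3/13) · (3/13) · (8/13) · (8/13) · (2/13) = 1152/371293 ≈ 0.0031.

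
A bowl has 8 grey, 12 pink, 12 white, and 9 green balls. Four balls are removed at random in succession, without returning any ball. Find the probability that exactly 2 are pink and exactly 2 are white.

2178/50635

Unordered draws without replacement: count favorable combinations over C(41,4).
Favorable = C(8,0) · C(12,2) · C(12,2) · C(9,0) = 4356; total = C(41,4) = 101270.
P = 4356/101270 = 2178/50635 ≈ 0.0430.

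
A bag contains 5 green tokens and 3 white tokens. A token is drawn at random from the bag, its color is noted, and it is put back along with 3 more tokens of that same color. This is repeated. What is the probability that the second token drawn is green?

Condition on the first draw. If first is green (prob 5/8), second-green has prob (8)/(11); if not (prob 3/8), it has prob 5/(11).
P = (5/8)·(8/11) + (3/8)·(5/11) = 5/8 ≈ 0.6250.

5/8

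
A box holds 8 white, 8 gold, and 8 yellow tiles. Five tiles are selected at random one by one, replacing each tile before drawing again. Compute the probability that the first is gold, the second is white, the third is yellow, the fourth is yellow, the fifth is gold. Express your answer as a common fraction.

Multiply the conditional probability of each draw in order, with replacement (the composition resets each draw).
P = (8/24) · (8/24) · (8/24) · (8/24) · (8/24) = 1/243 ≈ 0.0041.

1/243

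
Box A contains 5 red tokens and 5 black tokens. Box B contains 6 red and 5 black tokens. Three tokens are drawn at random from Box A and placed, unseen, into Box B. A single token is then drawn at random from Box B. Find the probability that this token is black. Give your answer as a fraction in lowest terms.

Condition on how many of the transferred tokens are black (from Box A: 5 black of 10; then Box B has 14 total).
  0 black: C(5,0)C(5,3)/C(10,3) = 1/12; then P = 5/14
  1 black: C(5,1)C(5,2)/C(10,3) = 5/12; then P = 6/14
  2 black: C(5,2)C(5,1)/C(10,3) = 5/12; then P = 7/14
  3 black: C(5,3)C(5,0)/C(10,3) = 1/12; then P = 8/14
P(black from Box B) = 13/28 ≈ 0.4643.

13/28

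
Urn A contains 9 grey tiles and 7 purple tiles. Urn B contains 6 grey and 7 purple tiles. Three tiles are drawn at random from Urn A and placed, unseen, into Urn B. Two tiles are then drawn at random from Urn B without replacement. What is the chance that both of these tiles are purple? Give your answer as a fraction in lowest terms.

Condition on how many of the transferred tiles are purple (from Urn A: 7 purple of 16; then Urn B has 16 total).
  0 purple: C(7,0)C(9,3)/C(16,3) = 3/20; then P = C(7,2)/C(16,2) = 7/40
  1 purple: C(7,1)C(9,2)/C(16,3) = 9/20; then P = C(8,2)/C(16,2) = 7/30
  2 purple: C(7,2)C(9,1)/C(16,3) = 27/80; then P = C(9,2)/C(16,2) = 3/10
  3 purple: C(7,3)C(9,0)/C(16,3) = 1/16; then P = C(10,2)/C(16,2) = 3/8
P(both purple) = 819/3200 ≈ 0.2559.

819/3200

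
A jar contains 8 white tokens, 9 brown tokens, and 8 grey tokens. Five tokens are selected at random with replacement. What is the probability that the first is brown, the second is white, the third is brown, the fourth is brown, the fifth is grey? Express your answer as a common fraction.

46656/9765625

Multiply the conditional probability of each draw in order, with replacement (the composition resets each draw).
P = (9/25) · (8/25) · (9/25) · (9/25) · (8/25) = 46656/9765625 ≈ 0.0048.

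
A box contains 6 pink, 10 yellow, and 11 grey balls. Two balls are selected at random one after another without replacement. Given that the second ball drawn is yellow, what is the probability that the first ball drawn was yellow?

P(first=yellow and the second ball drawn is yellow) = (10/27)·(9/26) = 5/39.
P(the second ball drawn is yellow) = Σ over first color = 10/117 + 5/39 + 55/351 = 10/27.
By Bayes, P(first=yellow | the second ball drawn is yellow) = 5/39 / 10/27 = 9/26 ≈ 0.3462.

9/26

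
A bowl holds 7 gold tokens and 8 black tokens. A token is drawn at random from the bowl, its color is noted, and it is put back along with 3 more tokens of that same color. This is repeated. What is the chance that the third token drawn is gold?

7/15

Sum over the four possibilities for the first two draws (gold/not-gold each), tracking how the gold count and total change by +3 per draw.
P(third is gold) = 7/15 ≈ 0.4667. (In a Pólya urn every draw has the same marginal probability 7/15.)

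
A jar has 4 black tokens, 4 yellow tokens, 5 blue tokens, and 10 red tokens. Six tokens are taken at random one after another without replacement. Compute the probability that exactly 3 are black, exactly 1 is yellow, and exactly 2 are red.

Unordered draws without replacement: count favorable combinations over C(23,6).
Favorable = C(4,3) · C(4,1) · C(5,0) · C(10,2) = 720; total = C(23,6) = 100947.
P = 720/100947 = 240/33649 ≈ 0.0071.

240/33649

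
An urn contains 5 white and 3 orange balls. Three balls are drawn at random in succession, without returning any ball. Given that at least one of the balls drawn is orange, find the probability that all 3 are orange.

P(all 3 orange) = C(3,3)/C(8,3) = 1/56; P(at least one orange) = 1 − C(5,3)/C(8,3) = 23/28.
Since 'all 3 orange' ⊆ 'at least one orange', P(all 3 | at least one) = 1/56 / 23/28 = 1/46 ≈ 0.0217.

1/46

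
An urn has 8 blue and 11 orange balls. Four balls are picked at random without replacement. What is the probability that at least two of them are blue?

Sum the hypergeometric tail for j = 2,…,4 blue balls.
Favorable = C(8,2)·C(11,2) + C(8,3)·C(11,1) + C(8,4)·C(11,0) = 2226; total = C(19,4) = 3876.
P = 2226/3876 = 371/646 ≈ 0.5743.

371/646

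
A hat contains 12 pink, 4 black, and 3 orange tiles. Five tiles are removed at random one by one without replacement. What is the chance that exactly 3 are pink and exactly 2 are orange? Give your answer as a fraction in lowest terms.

Unordered draws without replacement: count favorable combinations over C(19,5).
Favorable = C(12,3) · C(4,0) · C(3,2) = 660; total = C(19,5) = 11628.
P = 660/11628 = 55/969 ≈ 0.0568.

55/969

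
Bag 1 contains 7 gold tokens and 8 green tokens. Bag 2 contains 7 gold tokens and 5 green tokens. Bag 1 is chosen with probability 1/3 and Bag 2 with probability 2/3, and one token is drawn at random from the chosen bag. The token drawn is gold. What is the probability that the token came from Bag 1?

P(gold | Bag 1) = 7/15; P(gold | Bag 2) = 7/12.
P(gold) = 1/3·7/15 + 2/3·7/12 = 49/90.
By Bayes' rule, P(Bag 1 | gold) = 7/45 / 49/90 = 2/7 ≈ 0.2857.

2/7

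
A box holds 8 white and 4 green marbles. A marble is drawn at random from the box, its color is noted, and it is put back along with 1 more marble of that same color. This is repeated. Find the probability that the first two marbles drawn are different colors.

Either white then green, or green then white; after the first draw the total is 13.
P = (8/12)·(4/13) + (4/12)·(8/13) = 16/39 ≈ 0.4103.

16/39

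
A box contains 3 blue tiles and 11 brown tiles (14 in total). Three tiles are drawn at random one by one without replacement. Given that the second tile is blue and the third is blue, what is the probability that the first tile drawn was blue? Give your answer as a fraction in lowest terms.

P(first=blue and the second tile is blue and the third is blue) = (3/14)·(2/13)·(1/12) = 1/364.
P(E) = Σ over first color = 1/364 + 11/364 = 3/91.
By Bayes, P(first=blue | E) = 1/364 / 3/91 = 1/12 ≈ 0.0833.

1/12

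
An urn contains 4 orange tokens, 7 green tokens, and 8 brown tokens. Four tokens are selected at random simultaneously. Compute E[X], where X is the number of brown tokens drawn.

By linearity of expectation, E[X] = Σ P(draw i is brown); by symmetry each draw (even without replacement) has P(brown) = 8/19.
E[X] = 4 · 8/19 = 32/19 ≈ 1.6842.

32/19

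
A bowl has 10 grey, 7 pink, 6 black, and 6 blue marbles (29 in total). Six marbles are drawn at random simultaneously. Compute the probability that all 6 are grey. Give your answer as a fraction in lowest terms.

1/2262

Unordered draws without replacement: count favorable combinations over C(29,6).
Favorable = C(10,6) · C(7,0) · C(6,0) · C(6,0) = 210; total = C(29,6) = 475020.
P = 210/475020 = 1/2262 ≈ 0.0004.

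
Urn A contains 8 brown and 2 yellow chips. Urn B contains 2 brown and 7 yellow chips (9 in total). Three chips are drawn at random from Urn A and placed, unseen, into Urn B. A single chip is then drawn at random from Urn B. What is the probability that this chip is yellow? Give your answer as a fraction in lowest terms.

19/30

Condition on how many of the transferred chips are yellow (from Urn A: 2 yellow of 10; then Urn B has 12 total).
  0 yellow: C(2,0)C(8,3)/C(10,3) = 7/15; then P = 7/12
  1 yellow: C(2,1)C(8,2)/C(10,3) = 7/15; then P = 8/12
  2 yellow: C(2,2)C(8,1)/C(10,3) = 1/15; then P = 9/12
P(yellow from Urn B) = 19/30 ≈ 0.6333.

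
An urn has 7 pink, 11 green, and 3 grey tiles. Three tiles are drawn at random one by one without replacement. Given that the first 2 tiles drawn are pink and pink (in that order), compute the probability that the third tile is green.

11/19

After removing 2 pink, the urn has 11 green out of 19 remaining.
P(third is green | given) = 11/19 ≈ 0.5789.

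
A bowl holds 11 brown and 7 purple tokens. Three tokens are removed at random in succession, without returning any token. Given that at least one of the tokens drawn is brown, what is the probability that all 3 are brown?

P(all 3 brown) = C(11,3)/C(18,3) = 55/272; P(at least one brown) = 1 − C(7,3)/C(18,3) = 781/816.
Since 'all 3 brown' ⊆ 'at least one brown', P(all 3 | at least one) = 55/272 / 781/816 = 15/71 ≈ 0.2113.

15/71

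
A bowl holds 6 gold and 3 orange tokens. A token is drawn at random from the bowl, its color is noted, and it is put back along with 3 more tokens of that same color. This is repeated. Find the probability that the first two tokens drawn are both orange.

1/6

After a orange draw the bowl holds 6 orange out of 12.
P = (3/9)·(6/12) = 1/6 ≈ 0.1667.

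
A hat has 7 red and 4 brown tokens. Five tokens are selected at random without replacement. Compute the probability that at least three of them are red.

53/66

Sum the hypergeometric tail for j = 3,…,5 red tokens.
Favorable = C(7,3)·C(4,2) + C(7,4)·C(4,1) + C(7,5)·C(4,0) = 371; total = C(11,5) = 462.
P = 371/462 = 53/66 ≈ 0.8030.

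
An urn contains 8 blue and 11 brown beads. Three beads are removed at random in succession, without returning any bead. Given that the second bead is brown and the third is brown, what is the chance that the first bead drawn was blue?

P(first=blue and the second bead is brown and the third is brown) = (8/19)·(11/18)·(10/17) = 440/2907.
P(E) = Σ over first color = 440/2907 + 55/323 = 55/171.
By Bayes, P(first=blue | E) = 440/2907 / 55/171 = 8/17 ≈ 0.4706.

8/17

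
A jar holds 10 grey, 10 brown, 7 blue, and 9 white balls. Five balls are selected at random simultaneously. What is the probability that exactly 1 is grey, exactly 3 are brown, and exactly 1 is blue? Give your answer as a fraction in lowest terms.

Unordered draws without replacement: count favorable combinations over C(36,5).
Favorable = C(10,1) · C(10,3) · C(7,1) · C(9,0) = 8400; total = C(36,5) = 376992.
P = 8400/376992 = 25/1122 ≈ 0.0223.

25/1122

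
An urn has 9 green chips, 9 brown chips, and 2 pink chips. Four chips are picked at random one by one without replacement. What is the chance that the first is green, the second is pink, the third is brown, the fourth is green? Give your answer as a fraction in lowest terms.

18/1615

Multiply the conditional probability of each draw in order, without replacement, so each draw removes one from its color and from the total.
P = (9/20) · (2/19) · (9/18) · (8/17) = 18/1615 ≈ 0.0111.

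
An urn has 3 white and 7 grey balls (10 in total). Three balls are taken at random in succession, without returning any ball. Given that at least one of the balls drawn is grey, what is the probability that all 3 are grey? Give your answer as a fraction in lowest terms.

P(all 3 grey) = C(7,3)/C(10,3) = 7/24; P(at least one grey) = 1 − C(3,3)/C(10,3) = 119/120.
Since 'all 3 grey' ⊆ 'at least one grey', P(all 3 | at least one) = 7/24 / 119/120 = 5/17 ≈ 0.2941.

5/17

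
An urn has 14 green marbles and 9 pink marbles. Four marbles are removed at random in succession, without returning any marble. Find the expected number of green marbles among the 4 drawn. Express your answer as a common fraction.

56/23

By linearity of expectation, E[X] = Σ P(draw i is green); by symmetry each draw (even without replacement) has P(green) = 14/23.
E[X] = 4 · 14/23 = 56/23 ≈ 2.4348.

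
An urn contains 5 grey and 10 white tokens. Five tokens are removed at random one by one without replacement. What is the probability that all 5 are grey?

Multiply the conditional probability of each draw in order, without replacement, so each draw removes one from its color and from the total.
P = (5/15) · (4/14) · (3/13) · (2/12) · (1/11) = 1/3003 ≈ 0.0003.

1/3003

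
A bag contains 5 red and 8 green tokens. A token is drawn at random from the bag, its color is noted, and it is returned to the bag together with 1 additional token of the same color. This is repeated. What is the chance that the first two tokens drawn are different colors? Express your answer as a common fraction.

40/91

Either red then green, or green then red; after the first draw the total is 14.
P = (5/13)·(8/14) + (8/13)·(5/14) = 40/91 ≈ 0.4396.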